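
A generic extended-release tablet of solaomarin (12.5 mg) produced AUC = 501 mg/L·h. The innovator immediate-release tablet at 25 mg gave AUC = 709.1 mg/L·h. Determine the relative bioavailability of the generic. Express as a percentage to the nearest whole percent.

F_rel = 141%

F_rel = (AUC_test/D_test) / (AUC_ref/D_ref)
      = (501/12.5) / (709.1/25)
      = 40.08 / 28.364 = 1.4131 = 141.31%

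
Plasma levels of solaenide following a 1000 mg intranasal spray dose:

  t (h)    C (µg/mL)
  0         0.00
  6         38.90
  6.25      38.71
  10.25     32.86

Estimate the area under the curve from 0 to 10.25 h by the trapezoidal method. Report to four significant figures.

AUC = 269.5 µg/mL·h

Trapezoidal AUC_0→10.25:
  [0→6]: (0.00+38.90)/2 × 6 = 116.7
  [6→6.25]: (38.90+38.71)/2 × 0.25 = 9.70125
  [6.25→10.25]: (38.71+32.86)/2 × 4 = 143.14
  Sum = 269.54125 µg/mL·h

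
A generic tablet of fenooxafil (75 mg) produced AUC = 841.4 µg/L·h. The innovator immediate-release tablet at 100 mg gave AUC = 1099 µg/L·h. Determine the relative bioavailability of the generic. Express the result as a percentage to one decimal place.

F_rel = (AUC_test/D_test) / (AUC_ref/D_ref)
      = (841.4/75) / (1099/100)
      = 11.2187 / 10.99 = 1.0208 = 102.08%

F_rel = 102.1%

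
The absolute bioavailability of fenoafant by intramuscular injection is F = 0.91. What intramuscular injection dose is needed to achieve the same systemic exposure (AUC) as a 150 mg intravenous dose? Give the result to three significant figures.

For equal systemic exposure: F × D_ev = D_iv
D_ev = D_iv / F = 150 / 0.91 = 164.835 mg

D_intramuscular = 165 mg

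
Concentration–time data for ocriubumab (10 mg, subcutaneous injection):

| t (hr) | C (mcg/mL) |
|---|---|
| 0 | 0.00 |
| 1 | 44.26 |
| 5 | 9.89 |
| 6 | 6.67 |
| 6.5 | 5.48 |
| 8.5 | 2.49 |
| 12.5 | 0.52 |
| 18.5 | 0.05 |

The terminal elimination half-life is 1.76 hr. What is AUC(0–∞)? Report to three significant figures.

AUC = 158 mcg/mL·hr

Trapezoidal AUC_0→18.5:
  [0→1]: (0.00+44.26)/2 × 1 = 22.13
  [1→5]: (44.26+9.89)/2 × 4 = 108.3
  [5→6]: (9.89+6.67)/2 × 1 = 8.28
  [6→6.5]: (6.67+5.48)/2 × 0.5 = 3.0375
  [6.5→8.5]: (5.48+2.49)/2 × 2 = 7.97
  [8.5→12.5]: (2.49+0.52)/2 × 4 = 6.02
  [12.5→18.5]: (0.52+0.05)/2 × 6 = 1.71
  Sum = 157.4475 mcg/mL·hr
k_e = ln2 / t½ = 0.693147 / 1.76 = 0.3938 hr^-1
Extrapolated tail: C_last / k_e = 0.05 / 0.3938 = 0.127
AUC_0→∞ = 157.4475 + 0.127 = 157.5745 mcg/mL·hr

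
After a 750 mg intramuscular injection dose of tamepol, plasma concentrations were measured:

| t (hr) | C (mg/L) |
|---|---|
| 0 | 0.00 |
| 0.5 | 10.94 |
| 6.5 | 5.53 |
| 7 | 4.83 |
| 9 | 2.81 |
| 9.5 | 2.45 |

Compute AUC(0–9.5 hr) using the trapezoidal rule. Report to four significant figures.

AUC = 63.69 mg/L·hr

Trapezoidal AUC_0→9.5:
  [0→0.5]: (0.00+10.94)/2 × 0.5 = 2.735
  [0.5→6.5]: (10.94+5.53)/2 × 6 = 49.41
  [6.5→7]: (5.53+4.83)/2 × 0.5 = 2.59
  [7→9]: (4.83+2.81)/2 × 2 = 7.64
  [9→9.5]: (2.81+2.45)/2 × 0.5 = 1.315
  Sum = 63.69 mg/L·hr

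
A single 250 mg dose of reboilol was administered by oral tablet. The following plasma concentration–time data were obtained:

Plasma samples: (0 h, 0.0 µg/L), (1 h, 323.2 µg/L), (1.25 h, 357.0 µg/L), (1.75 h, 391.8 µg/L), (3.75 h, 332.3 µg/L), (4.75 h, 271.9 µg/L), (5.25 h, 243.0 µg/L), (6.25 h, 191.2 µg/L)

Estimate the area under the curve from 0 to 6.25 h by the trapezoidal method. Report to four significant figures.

AUC = 1806 µg/L·h

Trapezoidal AUC_0→6.25:
  [0→1]: (0.0+323.2)/2 × 1 = 161.6
  [1→1.25]: (323.2+357.0)/2 × 0.25 = 85.025
  [1.25→1.75]: (357.0+391.8)/2 × 0.5 = 187.2
  [1.75→3.75]: (391.8+332.3)/2 × 2 = 724.1
  [3.75→4.75]: (332.3+271.9)/2 × 1 = 302.1
  [4.75→5.25]: (271.9+243.0)/2 × 0.5 = 128.725
  [5.25→6.25]: (243.0+191.2)/2 × 1 = 217.1
  Sum = 1805.85 µg/L·h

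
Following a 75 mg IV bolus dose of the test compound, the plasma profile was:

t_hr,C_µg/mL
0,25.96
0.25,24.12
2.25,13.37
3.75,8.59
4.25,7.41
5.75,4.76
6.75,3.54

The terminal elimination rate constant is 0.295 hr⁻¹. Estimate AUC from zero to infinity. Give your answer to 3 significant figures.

Trapezoidal AUC_0→6.75:
  [0→0.25]: (25.96+24.12)/2 × 0.25 = 6.26
  [0.25→2.25]: (24.12+13.37)/2 × 2 = 37.49
  [2.25→3.75]: (13.37+8.59)/2 × 1.5 = 16.47
  [3.75→4.25]: (8.59+7.41)/2 × 0.5 = 4.0
  [4.25→5.75]: (7.41+4.76)/2 × 1.5 = 9.1275
  [5.75→6.75]: (4.76+3.54)/2 × 1 = 4.15
  Sum = 77.4975 µg/mL·hr
Extrapolated tail: C_last / k_e = 3.54 / 0.295 = 12.000
AUC_0→∞ = 77.4975 + 12.000 = 89.4975 µg/mL·hr

AUC = 89.5 µg/mL·hr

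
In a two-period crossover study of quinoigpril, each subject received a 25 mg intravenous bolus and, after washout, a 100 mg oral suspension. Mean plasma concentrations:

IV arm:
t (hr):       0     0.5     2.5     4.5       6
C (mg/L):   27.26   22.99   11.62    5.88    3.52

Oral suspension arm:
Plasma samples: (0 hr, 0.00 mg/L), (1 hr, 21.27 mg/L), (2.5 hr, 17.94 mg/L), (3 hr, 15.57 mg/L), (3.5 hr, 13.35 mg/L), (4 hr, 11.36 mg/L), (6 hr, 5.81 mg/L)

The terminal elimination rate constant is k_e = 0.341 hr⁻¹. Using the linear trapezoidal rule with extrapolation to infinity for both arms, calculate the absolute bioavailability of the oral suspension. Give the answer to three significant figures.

F = 0.293

Trapezoidal AUC_0→6 (IV):
  [0→0.5]: (27.26+22.99)/2 × 0.5 = 12.5625
  [0.5→2.5]: (22.99+11.62)/2 × 2 = 34.61
  [2.5→4.5]: (11.62+5.88)/2 × 2 = 17.5
  [4.5→6]: (5.88+3.52)/2 × 1.5 = 7.05
  Sum = 71.7225 mg/L·hr
IV tail: 3.52/0.341 = 10.323; AUC_iv,0→∞ = 71.7225 + 10.323 = 82.0455 mg/L·hr
Trapezoidal AUC_0→6 (oral suspension):
  [0→1]: (0.00+21.27)/2 × 1 = 10.635
  [1→2.5]: (21.27+17.94)/2 × 1.5 = 29.4075
  [2.5→3]: (17.94+15.57)/2 × 0.5 = 8.3775
  [3→3.5]: (15.57+13.35)/2 × 0.5 = 7.23
  [3.5→4]: (13.35+11.36)/2 × 0.5 = 6.1775
  [4→6]: (11.36+5.81)/2 × 2 = 17.17
  Sum = 78.9975 mg/L·hr
oral suspension tail: 5.81/0.341 = 17.038; AUC_ev,0→∞ = 78.9975 + 17.038 = 96.0355 mg/L·hr
F = (AUC_ev/D_ev)/(AUC_iv/D_iv) = (96.0355/100)/(82.0455/25) = 0.960355/3.28182 = 0.2926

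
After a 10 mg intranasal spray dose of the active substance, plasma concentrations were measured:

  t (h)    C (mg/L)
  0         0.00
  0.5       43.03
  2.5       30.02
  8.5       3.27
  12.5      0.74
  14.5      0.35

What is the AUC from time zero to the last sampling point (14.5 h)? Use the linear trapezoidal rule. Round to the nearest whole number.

Trapezoidal AUC_0→14.5:
  [0→0.5]: (0.00+43.03)/2 × 0.5 = 10.7575
  [0.5→2.5]: (43.03+30.02)/2 × 2 = 73.05
  [2.5→8.5]: (30.02+3.27)/2 × 6 = 99.87
  [8.5→12.5]: (3.27+0.74)/2 × 4 = 8.02
  [12.5→14.5]: (0.74+0.35)/2 × 2 = 1.09
  Sum = 192.7875 mg/L·h

AUC = 193 mg/L·h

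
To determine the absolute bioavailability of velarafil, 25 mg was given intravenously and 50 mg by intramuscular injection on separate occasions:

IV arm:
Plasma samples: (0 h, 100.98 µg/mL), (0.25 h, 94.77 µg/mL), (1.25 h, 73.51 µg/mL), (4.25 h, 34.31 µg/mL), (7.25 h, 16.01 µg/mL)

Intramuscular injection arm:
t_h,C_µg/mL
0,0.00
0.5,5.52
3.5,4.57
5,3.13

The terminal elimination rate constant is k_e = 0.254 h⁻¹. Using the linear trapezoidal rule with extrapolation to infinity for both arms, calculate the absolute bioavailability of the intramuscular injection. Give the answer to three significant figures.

F = 0.0423

Trapezoidal AUC_0→7.25 (IV):
  [0→0.25]: (100.98+94.77)/2 × 0.25 = 24.46875
  [0.25→1.25]: (94.77+73.51)/2 × 1 = 84.14
  [1.25→4.25]: (73.51+34.31)/2 × 3 = 161.73
  [4.25→7.25]: (34.31+16.01)/2 × 3 = 75.48
  Sum = 345.81875 µg/mL·h
IV tail: 16.01/0.254 = 63.031; AUC_iv,0→∞ = 345.81875 + 63.031 = 408.84975 µg/mL·h
Trapezoidal AUC_0→5 (intramuscular injection):
  [0→0.5]: (0.00+5.52)/2 × 0.5 = 1.38
  [0.5→3.5]: (5.52+4.57)/2 × 3 = 15.135
  [3.5→5]: (4.57+3.13)/2 × 1.5 = 5.775
  Sum = 22.29 µg/mL·h
intramuscular injection tail: 3.13/0.254 = 12.323; AUC_ev,0→∞ = 22.29 + 12.323 = 34.613 µg/mL·h
F = (AUC_ev/D_ev)/(AUC_iv/D_iv) = (34.613/50)/(408.84975/25) = 0.69226/16.35399 = 0.0423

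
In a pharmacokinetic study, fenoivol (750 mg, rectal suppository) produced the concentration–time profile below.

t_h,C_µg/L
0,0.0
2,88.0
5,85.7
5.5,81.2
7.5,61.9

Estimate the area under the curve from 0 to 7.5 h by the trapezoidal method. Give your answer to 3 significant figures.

Trapezoidal AUC_0→7.5:
  [0→2]: (0.0+88.0)/2 × 2 = 88.0
  [2→5]: (88.0+85.7)/2 × 3 = 260.55
  [5→5.5]: (85.7+81.2)/2 × 0.5 = 41.725
  [5.5→7.5]: (81.2+61.9)/2 × 2 = 143.1
  Sum = 533.375 µg/L·h

AUC = 533 µg/L·h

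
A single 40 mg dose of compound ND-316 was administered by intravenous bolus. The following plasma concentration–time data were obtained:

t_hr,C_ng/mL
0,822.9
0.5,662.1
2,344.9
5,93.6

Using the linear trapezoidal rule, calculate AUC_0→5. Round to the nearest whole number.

AUC = 1784 ng/mL·hr

Trapezoidal AUC_0→5:
  [0→0.5]: (822.9+662.1)/2 × 0.5 = 371.25
  [0.5→2]: (662.1+344.9)/2 × 1.5 = 755.25
  [2→5]: (344.9+93.6)/2 × 3 = 657.75
  Sum = 1784.25 ng/mL·hr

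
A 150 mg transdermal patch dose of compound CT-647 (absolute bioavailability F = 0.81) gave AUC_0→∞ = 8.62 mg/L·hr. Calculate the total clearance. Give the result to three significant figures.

CL = 14.1 L/hr

CL = F × Dose / AUC_0→∞
   = 0.81 × 150 / 8.62 = 14.0951 L/hr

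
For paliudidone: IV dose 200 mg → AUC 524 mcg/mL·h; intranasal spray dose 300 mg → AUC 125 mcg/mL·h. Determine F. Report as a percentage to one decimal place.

F = 15.9%

F = (AUC_ev / D_ev) / (AUC_iv / D_iv)
  = (125/300) / (524/200)
  = 0.416667 / 2.62 = 0.1590
  = 15.90%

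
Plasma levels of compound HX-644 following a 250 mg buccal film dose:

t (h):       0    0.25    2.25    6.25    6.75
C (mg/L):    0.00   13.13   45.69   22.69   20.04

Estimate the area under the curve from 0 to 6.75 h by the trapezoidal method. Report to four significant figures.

AUC = 207.9 mg/L·h

Trapezoidal AUC_0→6.75:
  [0→0.25]: (0.00+13.13)/2 × 0.25 = 1.64125
  [0.25→2.25]: (13.13+45.69)/2 × 2 = 58.82
  [2.25→6.25]: (45.69+22.69)/2 × 4 = 136.76
  [6.25→6.75]: (22.69+20.04)/2 × 0.5 = 10.6825
  Sum = 207.90375 mg/L·h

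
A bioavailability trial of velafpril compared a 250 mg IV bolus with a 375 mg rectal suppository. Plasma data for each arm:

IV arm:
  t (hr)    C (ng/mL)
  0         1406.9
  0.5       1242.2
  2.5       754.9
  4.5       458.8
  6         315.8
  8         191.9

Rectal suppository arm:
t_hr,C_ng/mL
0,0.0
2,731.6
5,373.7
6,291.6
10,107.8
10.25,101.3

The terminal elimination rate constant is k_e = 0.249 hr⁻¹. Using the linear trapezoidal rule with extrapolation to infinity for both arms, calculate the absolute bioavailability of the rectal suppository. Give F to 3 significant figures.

Trapezoidal AUC_0→8 (IV):
  [0→0.5]: (1406.9+1242.2)/2 × 0.5 = 662.275
  [0.5→2.5]: (1242.2+754.9)/2 × 2 = 1997.1
  [2.5→4.5]: (754.9+458.8)/2 × 2 = 1213.7
  [4.5→6]: (458.8+315.8)/2 × 1.5 = 580.95
  [6→8]: (315.8+191.9)/2 × 2 = 507.7
  Sum = 4961.725 ng/mL·hr
IV tail: 191.9/0.249 = 770.683; AUC_iv,0→∞ = 4961.725 + 770.683 = 5732.408 ng/mL·hr
Trapezoidal AUC_0→10.25 (rectal suppository):
  [0→2]: (0.0+731.6)/2 × 2 = 731.6
  [2→5]: (731.6+373.7)/2 × 3 = 1657.95
  [5→6]: (373.7+291.6)/2 × 1 = 332.65
  [6→10]: (291.6+107.8)/2 × 4 = 798.8
  [10→10.25]: (107.8+101.3)/2 × 0.25 = 26.1375
  Sum = 3547.1375 ng/mL·hr
rectal suppository tail: 101.3/0.249 = 406.827; AUC_ev,0→∞ = 3547.1375 + 406.827 = 3953.9645 ng/mL·hr
F = (AUC_ev/D_ev)/(AUC_iv/D_iv) = (3953.9645/375)/(5732.408/250) = 10.5439/22.929632 = 0.4598

F = 0.460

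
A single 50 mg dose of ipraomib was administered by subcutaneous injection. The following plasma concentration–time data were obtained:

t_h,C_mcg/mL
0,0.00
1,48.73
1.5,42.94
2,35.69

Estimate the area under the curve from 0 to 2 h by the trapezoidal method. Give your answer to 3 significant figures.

AUC = 66.9 mcg/mL·h

Trapezoidal AUC_0→2:
  [0→1]: (0.00+48.73)/2 × 1 = 24.365
  [1→1.5]: (48.73+42.94)/2 × 0.5 = 22.9175
  [1.5→2]: (42.94+35.69)/2 × 0.5 = 19.6575
  Sum = 66.94 mcg/mL·h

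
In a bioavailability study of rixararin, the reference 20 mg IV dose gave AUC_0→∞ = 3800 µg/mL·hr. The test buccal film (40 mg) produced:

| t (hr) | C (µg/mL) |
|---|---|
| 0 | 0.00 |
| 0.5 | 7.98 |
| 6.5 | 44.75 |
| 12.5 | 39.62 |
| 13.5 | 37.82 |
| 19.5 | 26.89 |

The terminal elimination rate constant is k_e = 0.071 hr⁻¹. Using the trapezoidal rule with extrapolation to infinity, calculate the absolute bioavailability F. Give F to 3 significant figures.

F = 0.135

Trapezoidal AUC_0→19.5 (buccal film):
  [0→0.5]: (0.00+7.98)/2 × 0.5 = 1.995
  [0.5→6.5]: (7.98+44.75)/2 × 6 = 158.19
  [6.5→12.5]: (44.75+39.62)/2 × 6 = 253.11
  [12.5→13.5]: (39.62+37.82)/2 × 1 = 38.72
  [13.5→19.5]: (37.82+26.89)/2 × 6 = 194.13
  Sum = 646.145 µg/mL·hr
Tail: C_last/k_e = 26.89/0.071 = 378.732
AUC_0→∞ (buccal film) = 646.145 + 378.732 = 1024.877 µg/mL·hr
F = (AUC_ev/D_ev)/(AUC_iv/D_iv) = (1024.877/40)/(3800/20) = 25.621925/190 = 0.1349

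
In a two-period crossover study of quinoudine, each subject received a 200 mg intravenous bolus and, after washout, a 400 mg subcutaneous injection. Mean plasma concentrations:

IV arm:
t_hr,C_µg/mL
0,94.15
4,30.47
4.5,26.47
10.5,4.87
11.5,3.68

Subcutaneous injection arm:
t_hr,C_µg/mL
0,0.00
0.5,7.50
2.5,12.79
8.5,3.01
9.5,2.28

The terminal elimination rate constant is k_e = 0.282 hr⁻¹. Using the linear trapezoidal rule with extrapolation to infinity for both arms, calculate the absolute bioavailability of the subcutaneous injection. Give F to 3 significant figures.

Trapezoidal AUC_0→11.5 (IV):
  [0→4]: (94.15+30.47)/2 × 4 = 249.24
  [4→4.5]: (30.47+26.47)/2 × 0.5 = 14.235
  [4.5→10.5]: (26.47+4.87)/2 × 6 = 94.02
  [10.5→11.5]: (4.87+3.68)/2 × 1 = 4.275
  Sum = 361.77 µg/mL·hr
IV tail: 3.68/0.282 = 13.050; AUC_iv,0→∞ = 361.77 + 13.050 = 374.82 µg/mL·hr
Trapezoidal AUC_0→9.5 (subcutaneous injection):
  [0→0.5]: (0.00+7.50)/2 × 0.5 = 1.875
  [0.5→2.5]: (7.50+12.79)/2 × 2 = 20.29
  [2.5→8.5]: (12.79+3.01)/2 × 6 = 47.4
  [8.5→9.5]: (3.01+2.28)/2 × 1 = 2.645
  Sum = 72.21 µg/mL·hr
subcutaneous injection tail: 2.28/0.282 = 8.085; AUC_ev,0→∞ = 72.21 + 8.085 = 80.295 µg/mL·hr
F = (AUC_ev/D_ev)/(AUC_iv/D_iv) = (80.295/400)/(374.82/200) = 0.2007375/1.8741 = 0.1071

F = 0.107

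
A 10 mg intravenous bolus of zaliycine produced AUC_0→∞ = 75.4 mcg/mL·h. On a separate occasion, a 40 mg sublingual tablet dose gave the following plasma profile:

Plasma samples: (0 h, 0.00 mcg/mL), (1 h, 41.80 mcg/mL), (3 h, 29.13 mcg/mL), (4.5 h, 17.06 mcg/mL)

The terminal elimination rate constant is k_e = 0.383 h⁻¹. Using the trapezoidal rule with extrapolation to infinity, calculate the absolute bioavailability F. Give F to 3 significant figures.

Trapezoidal AUC_0→4.5 (sublingual tablet):
  [0→1]: (0.00+41.80)/2 × 1 = 20.9
  [1→3]: (41.80+29.13)/2 × 2 = 70.93
  [3→4.5]: (29.13+17.06)/2 × 1.5 = 34.6425
  Sum = 126.4725 mcg/mL·h
Tail: C_last/k_e = 17.06/0.383 = 44.543
AUC_0→∞ (sublingual tablet) = 126.4725 + 44.543 = 171.0155 mcg/mL·h
F = (AUC_ev/D_ev)/(AUC_iv/D_iv) = (171.0155/40)/(75.4/10) = 4.2753875/7.54 = 0.5670

F = 0.567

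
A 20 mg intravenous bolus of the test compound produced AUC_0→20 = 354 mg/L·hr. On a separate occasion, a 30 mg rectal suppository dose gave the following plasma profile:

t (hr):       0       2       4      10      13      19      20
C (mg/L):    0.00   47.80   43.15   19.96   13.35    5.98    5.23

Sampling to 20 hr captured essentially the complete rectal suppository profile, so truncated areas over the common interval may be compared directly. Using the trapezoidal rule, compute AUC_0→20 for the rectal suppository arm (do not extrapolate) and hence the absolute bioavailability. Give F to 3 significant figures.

Trapezoidal AUC_0→20 (rectal suppository):
  [0→2]: (0.00+47.80)/2 × 2 = 47.8
  [2→4]: (47.80+43.15)/2 × 2 = 90.95
  [4→10]: (43.15+19.96)/2 × 6 = 189.33
  [10→13]: (19.96+13.35)/2 × 3 = 49.965
  [13→19]: (13.35+5.98)/2 × 6 = 57.99
  [19→20]: (5.98+5.23)/2 × 1 = 5.605
  Sum = 441.64 mg/L·hr
F = (AUC_ev/D_ev)/(AUC_iv/D_iv) = (441.64/30)/(354/20) = 14.7213/17.7 = 0.8317

F = 0.832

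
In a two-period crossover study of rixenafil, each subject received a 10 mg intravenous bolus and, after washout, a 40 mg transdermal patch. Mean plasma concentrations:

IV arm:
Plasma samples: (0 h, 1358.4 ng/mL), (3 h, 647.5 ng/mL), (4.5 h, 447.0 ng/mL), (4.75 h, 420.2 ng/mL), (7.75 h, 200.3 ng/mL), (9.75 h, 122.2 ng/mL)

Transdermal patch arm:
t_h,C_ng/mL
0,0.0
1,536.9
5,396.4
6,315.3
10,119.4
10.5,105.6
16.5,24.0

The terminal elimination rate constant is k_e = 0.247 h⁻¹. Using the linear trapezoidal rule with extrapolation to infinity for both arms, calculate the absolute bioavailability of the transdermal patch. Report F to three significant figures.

Trapezoidal AUC_0→9.75 (IV):
  [0→3]: (1358.4+647.5)/2 × 3 = 3008.85
  [3→4.5]: (647.5+447.0)/2 × 1.5 = 820.875
  [4.5→4.75]: (447.0+420.2)/2 × 0.25 = 108.4
  [4.75→7.75]: (420.2+200.3)/2 × 3 = 930.75
  [7.75→9.75]: (200.3+122.2)/2 × 2 = 322.5
  Sum = 5191.375 ng/mL·h
IV tail: 122.2/0.247 = 494.737; AUC_iv,0→∞ = 5191.375 + 494.737 = 5686.112 ng/mL·h
Trapezoidal AUC_0→16.5 (transdermal patch):
  [0→1]: (0.0+536.9)/2 × 1 = 268.45
  [1→5]: (536.9+396.4)/2 × 4 = 1866.6
  [5→6]: (396.4+315.3)/2 × 1 = 355.85
  [6→10]: (315.3+119.4)/2 × 4 = 869.4
  [10→10.5]: (119.4+105.6)/2 × 0.5 = 56.25
  [10.5→16.5]: (105.6+24.0)/2 × 6 = 388.8
  Sum = 3805.35 ng/mL·h
transdermal patch tail: 24.0/0.247 = 97.166; AUC_ev,0→∞ = 3805.35 + 97.166 = 3902.516 ng/mL·h
F = (AUC_ev/D_ev)/(AUC_iv/D_iv) = (3902.516/40)/(5686.112/10) = 97.5629/568.6112 = 0.1716

F = 0.172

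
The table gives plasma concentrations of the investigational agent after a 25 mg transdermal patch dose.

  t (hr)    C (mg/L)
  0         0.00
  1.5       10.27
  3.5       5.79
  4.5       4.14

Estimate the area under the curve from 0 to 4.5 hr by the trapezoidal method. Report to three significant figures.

AUC = 28.7 mg/L·hr

Trapezoidal AUC_0→4.5:
  [0→1.5]: (0.00+10.27)/2 × 1.5 = 7.7025
  [1.5→3.5]: (10.27+5.79)/2 × 2 = 16.06
  [3.5→4.5]: (5.79+4.14)/2 × 1 = 4.965
  Sum = 28.7275 mg/L·hr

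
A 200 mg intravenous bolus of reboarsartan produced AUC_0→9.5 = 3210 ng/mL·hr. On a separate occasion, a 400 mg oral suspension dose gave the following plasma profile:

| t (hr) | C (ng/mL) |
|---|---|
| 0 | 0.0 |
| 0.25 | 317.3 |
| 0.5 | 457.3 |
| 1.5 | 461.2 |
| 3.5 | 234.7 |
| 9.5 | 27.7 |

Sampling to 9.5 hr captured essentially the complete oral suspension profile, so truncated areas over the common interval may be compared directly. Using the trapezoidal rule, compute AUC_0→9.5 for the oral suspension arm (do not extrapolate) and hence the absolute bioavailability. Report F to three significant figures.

F = 0.324

Trapezoidal AUC_0→9.5 (oral suspension):
  [0→0.25]: (0.0+317.3)/2 × 0.25 = 39.6625
  [0.25→0.5]: (317.3+457.3)/2 × 0.25 = 96.825
  [0.5→1.5]: (457.3+461.2)/2 × 1 = 459.25
  [1.5→3.5]: (461.2+234.7)/2 × 2 = 695.9
  [3.5→9.5]: (234.7+27.7)/2 × 6 = 787.2
  Sum = 2078.8375 ng/mL·hr
F = (AUC_ev/D_ev)/(AUC_iv/D_iv) = (2078.8375/400)/(3210/200) = 5.19709/16.05 = 0.3238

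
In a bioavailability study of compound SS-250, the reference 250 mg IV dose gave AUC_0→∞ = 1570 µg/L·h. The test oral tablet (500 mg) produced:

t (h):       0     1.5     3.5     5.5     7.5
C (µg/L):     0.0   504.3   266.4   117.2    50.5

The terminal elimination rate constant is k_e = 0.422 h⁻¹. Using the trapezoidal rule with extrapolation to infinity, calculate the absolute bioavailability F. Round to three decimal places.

Trapezoidal AUC_0→7.5 (oral tablet):
  [0→1.5]: (0.0+504.3)/2 × 1.5 = 378.225
  [1.5→3.5]: (504.3+266.4)/2 × 2 = 770.7
  [3.5→5.5]: (266.4+117.2)/2 × 2 = 383.6
  [5.5→7.5]: (117.2+50.5)/2 × 2 = 167.7
  Sum = 1700.225 µg/L·h
Tail: C_last/k_e = 50.5/0.422 = 119.668
AUC_0→∞ (oral tablet) = 1700.225 + 119.668 = 1819.893 µg/L·h
F = (AUC_ev/D_ev)/(AUC_iv/D_iv) = (1819.893/500)/(1570/250) = 3.639786/6.28 = 0.5796

F = 0.580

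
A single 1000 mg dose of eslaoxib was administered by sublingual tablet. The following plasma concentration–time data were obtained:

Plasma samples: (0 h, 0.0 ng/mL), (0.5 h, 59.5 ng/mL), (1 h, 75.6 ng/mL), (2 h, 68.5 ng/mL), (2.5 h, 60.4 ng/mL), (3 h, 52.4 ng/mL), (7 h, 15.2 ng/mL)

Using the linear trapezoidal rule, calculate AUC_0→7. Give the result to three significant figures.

Trapezoidal AUC_0→7:
  [0→0.5]: (0.0+59.5)/2 × 0.5 = 14.875
  [0.5→1]: (59.5+75.6)/2 × 0.5 = 33.775
  [1→2]: (75.6+68.5)/2 × 1 = 72.05
  [2→2.5]: (68.5+60.4)/2 × 0.5 = 32.225
  [2.5→3]: (60.4+52.4)/2 × 0.5 = 28.2
  [3→7]: (52.4+15.2)/2 × 4 = 135.2
  Sum = 316.325 ng/mL·h

AUC = 316 ng/mL·h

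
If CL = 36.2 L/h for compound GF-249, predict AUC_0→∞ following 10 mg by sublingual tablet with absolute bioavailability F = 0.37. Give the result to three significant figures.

AUC_0→∞ = F × Dose / CL
        = 0.37 × 10 / 36.2 = 0.10221 mg/L·h

AUC = 0.102 mg/L·h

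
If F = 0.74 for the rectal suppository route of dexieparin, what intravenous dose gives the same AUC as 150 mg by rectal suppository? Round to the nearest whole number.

Systemic exposure from an extravascular dose = F × D_ev, so the equivalent IV dose is F × D_ev.
D_iv = F × D_ev = 0.74 × 150 = 111 mg

D_iv = 111 mg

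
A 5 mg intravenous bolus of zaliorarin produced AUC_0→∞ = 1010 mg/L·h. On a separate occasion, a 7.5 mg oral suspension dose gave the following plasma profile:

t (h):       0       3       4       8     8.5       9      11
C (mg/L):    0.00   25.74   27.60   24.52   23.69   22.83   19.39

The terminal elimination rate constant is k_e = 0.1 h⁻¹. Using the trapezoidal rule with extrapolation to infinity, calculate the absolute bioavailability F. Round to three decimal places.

Trapezoidal AUC_0→11 (oral suspension):
  [0→3]: (0.00+25.74)/2 × 3 = 38.61
  [3→4]: (25.74+27.60)/2 × 1 = 26.67
  [4→8]: (27.60+24.52)/2 × 4 = 104.24
  [8→8.5]: (24.52+23.69)/2 × 0.5 = 12.0525
  [8.5→9]: (23.69+22.83)/2 × 0.5 = 11.63
  [9→11]: (22.83+19.39)/2 × 2 = 42.22
  Sum = 235.4225 mg/L·h
Tail: C_last/k_e = 19.39/0.1 = 193.900
AUC_0→∞ (oral suspension) = 235.4225 + 193.900 = 429.3225 mg/L·h
F = (AUC_ev/D_ev)/(AUC_iv/D_iv) = (429.3225/7.5)/(1010/5) = 57.243/202 = 0.2834

F = 0.283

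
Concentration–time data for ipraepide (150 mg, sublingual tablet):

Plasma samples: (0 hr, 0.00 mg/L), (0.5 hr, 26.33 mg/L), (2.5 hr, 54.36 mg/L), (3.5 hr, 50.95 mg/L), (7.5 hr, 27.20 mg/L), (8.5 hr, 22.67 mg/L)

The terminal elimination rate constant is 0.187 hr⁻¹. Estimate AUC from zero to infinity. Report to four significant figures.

AUC = 442.4 mg/L·hr

Trapezoidal AUC_0→8.5:
  [0→0.5]: (0.00+26.33)/2 × 0.5 = 6.5825
  [0.5→2.5]: (26.33+54.36)/2 × 2 = 80.69
  [2.5→3.5]: (54.36+50.95)/2 × 1 = 52.655
  [3.5→7.5]: (50.95+27.20)/2 × 4 = 156.3
  [7.5→8.5]: (27.20+22.67)/2 × 1 = 24.935
  Sum = 321.1625 mg/L·hr
Extrapolated tail: C_last / k_e = 22.67 / 0.187 = 121.230
AUC_0→∞ = 321.1625 + 121.230 = 442.3925 mg/L·hr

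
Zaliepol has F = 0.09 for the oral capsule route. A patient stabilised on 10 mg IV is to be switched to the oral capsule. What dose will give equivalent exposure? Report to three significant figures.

For equal systemic exposure: F × D_ev = D_iv
D_ev = D_iv / F = 10 / 0.09 = 111.111 mg

D_oral = 111 mg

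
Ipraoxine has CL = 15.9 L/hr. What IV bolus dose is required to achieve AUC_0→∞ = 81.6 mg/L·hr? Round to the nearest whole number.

Dose = 1297 mg

Dose_iv = CL × AUC_0→∞
     = 15.9 × 81.6 = 1297.44 mg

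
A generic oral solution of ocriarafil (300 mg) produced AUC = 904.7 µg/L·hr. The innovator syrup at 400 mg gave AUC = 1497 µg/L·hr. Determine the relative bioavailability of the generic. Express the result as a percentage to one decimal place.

F_rel = 80.6%

F_rel = (AUC_test/D_test) / (AUC_ref/D_ref)
      = (904.7/300) / (1497/400)
      = 3.01567 / 3.7425 = 0.8058 = 80.58%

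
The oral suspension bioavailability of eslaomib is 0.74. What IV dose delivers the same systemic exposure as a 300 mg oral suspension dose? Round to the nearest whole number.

Systemic exposure from an extravascular dose = F × D_ev, so the equivalent IV dose is F × D_ev.
D_iv = F × D_ev = 0.74 × 300 = 222 mg

D_iv = 222 mg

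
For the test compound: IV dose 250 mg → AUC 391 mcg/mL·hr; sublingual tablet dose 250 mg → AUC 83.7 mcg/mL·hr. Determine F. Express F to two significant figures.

F = 0.21

F = (AUC_ev / D_ev) / (AUC_iv / D_iv)
  = (83.7/250) / (391/250)
  = 0.3348 / 1.564 = 0.2141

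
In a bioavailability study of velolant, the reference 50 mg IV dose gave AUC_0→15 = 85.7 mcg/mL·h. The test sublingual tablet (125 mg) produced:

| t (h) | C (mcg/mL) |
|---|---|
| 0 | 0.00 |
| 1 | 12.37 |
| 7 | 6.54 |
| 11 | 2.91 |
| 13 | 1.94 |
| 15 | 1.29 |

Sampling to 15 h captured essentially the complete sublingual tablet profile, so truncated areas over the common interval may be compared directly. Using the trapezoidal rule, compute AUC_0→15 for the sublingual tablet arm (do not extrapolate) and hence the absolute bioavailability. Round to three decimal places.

F = 0.420

Trapezoidal AUC_0→15 (sublingual tablet):
  [0→1]: (0.00+12.37)/2 × 1 = 6.185
  [1→7]: (12.37+6.54)/2 × 6 = 56.73
  [7→11]: (6.54+2.91)/2 × 4 = 18.9
  [11→13]: (2.91+1.94)/2 × 2 = 4.85
  [13→15]: (1.94+1.29)/2 × 2 = 3.23
  Sum = 89.895 mcg/mL·h
F = (AUC_ev/D_ev)/(AUC_iv/D_iv) = (89.895/125)/(85.7/50) = 0.71916/1.714 = 0.4196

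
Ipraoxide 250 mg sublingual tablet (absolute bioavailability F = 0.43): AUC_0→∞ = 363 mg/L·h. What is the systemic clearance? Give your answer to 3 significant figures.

CL = F × Dose / AUC_0→∞
   = 0.43 × 250 / 363 = 0.296143 L/h

CL = 0.296 L/h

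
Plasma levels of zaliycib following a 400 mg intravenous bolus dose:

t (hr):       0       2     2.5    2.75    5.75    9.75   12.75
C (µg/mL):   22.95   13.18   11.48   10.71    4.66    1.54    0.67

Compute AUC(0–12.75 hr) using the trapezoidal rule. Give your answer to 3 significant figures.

AUC = 83.8 µg/mL·hr

Trapezoidal AUC_0→12.75:
  [0→2]: (22.95+13.18)/2 × 2 = 36.13
  [2→2.5]: (13.18+11.48)/2 × 0.5 = 6.165
  [2.5→2.75]: (11.48+10.71)/2 × 0.25 = 2.77375
  [2.75→5.75]: (10.71+4.66)/2 × 3 = 23.055
  [5.75→9.75]: (4.66+1.54)/2 × 4 = 12.4
  [9.75→12.75]: (1.54+0.67)/2 × 3 = 3.315
  Sum = 83.83875 µg/mL·hr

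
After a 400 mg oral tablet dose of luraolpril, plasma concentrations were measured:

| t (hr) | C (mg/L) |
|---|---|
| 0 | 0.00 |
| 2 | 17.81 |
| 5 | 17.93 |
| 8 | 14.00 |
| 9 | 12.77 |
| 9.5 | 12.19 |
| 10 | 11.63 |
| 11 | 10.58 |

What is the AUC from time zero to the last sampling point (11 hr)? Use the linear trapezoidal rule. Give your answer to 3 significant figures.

Trapezoidal AUC_0→11:
  [0→2]: (0.00+17.81)/2 × 2 = 17.81
  [2→5]: (17.81+17.93)/2 × 3 = 53.61
  [5→8]: (17.93+14.00)/2 × 3 = 47.895
  [8→9]: (14.00+12.77)/2 × 1 = 13.385
  [9→9.5]: (12.77+12.19)/2 × 0.5 = 6.24
  [9.5→10]: (12.19+11.63)/2 × 0.5 = 5.955
  [10→11]: (11.63+10.58)/2 × 1 = 11.105
  Sum = 156.0 mg/L·hr

AUC = 156 mg/L·hr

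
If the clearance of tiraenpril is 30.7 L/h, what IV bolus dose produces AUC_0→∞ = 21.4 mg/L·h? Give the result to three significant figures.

Dose = 657 mg

Dose_iv = CL × AUC_0→∞
     = 30.7 × 21.4 = 656.98 mg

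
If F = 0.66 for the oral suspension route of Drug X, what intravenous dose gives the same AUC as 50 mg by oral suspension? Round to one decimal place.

D_iv = 33.0 mg

Systemic exposure from an extravascular dose = F × D_ev, so the equivalent IV dose is F × D_ev.
D_iv = F × D_ev = 0.66 × 50 = 33 mg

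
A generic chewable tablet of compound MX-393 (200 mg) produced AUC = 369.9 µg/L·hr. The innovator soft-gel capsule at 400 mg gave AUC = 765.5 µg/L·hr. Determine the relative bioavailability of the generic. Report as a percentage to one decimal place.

F_rel = (AUC_test/D_test) / (AUC_ref/D_ref)
      = (369.9/200) / (765.5/400)
      = 1.8495 / 1.91375 = 0.9664 = 96.64%

F_rel = 96.6%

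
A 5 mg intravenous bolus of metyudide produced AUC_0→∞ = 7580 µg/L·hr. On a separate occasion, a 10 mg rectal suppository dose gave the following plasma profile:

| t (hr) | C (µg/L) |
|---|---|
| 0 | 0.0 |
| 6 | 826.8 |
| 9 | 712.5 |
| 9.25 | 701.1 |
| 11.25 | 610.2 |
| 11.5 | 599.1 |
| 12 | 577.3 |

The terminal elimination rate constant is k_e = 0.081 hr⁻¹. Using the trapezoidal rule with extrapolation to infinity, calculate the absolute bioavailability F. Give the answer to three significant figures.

Trapezoidal AUC_0→12 (rectal suppository):
  [0→6]: (0.0+826.8)/2 × 6 = 2480.4
  [6→9]: (826.8+712.5)/2 × 3 = 2308.95
  [9→9.25]: (712.5+701.1)/2 × 0.25 = 176.7
  [9.25→11.25]: (701.1+610.2)/2 × 2 = 1311.3
  [11.25→11.5]: (610.2+599.1)/2 × 0.25 = 151.1625
  [11.5→12]: (599.1+577.3)/2 × 0.5 = 294.1
  Sum = 6722.6125 µg/L·hr
Tail: C_last/k_e = 577.3/0.081 = 7127.160
AUC_0→∞ (rectal suppository) = 6722.6125 + 7127.160 = 13849.7725 µg/L·hr
F = (AUC_ev/D_ev)/(AUC_iv/D_iv) = (13849.7725/10)/(7580/5) = 1384.98/1516 = 0.9136

F = 0.914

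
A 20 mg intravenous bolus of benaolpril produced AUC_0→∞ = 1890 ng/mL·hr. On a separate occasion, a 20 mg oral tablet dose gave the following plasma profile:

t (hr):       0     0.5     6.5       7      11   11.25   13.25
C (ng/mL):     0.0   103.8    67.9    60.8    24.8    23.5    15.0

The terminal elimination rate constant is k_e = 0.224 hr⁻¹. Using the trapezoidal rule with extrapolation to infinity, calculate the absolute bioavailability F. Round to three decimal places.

F = 0.453

Trapezoidal AUC_0→13.25 (oral tablet):
  [0→0.5]: (0.0+103.8)/2 × 0.5 = 25.95
  [0.5→6.5]: (103.8+67.9)/2 × 6 = 515.1
  [6.5→7]: (67.9+60.8)/2 × 0.5 = 32.175
  [7→11]: (60.8+24.8)/2 × 4 = 171.2
  [11→11.25]: (24.8+23.5)/2 × 0.25 = 6.0375
  [11.25→13.25]: (23.5+15.0)/2 × 2 = 38.5
  Sum = 788.9625 ng/mL·hr
Tail: C_last/k_e = 15.0/0.224 = 66.964
AUC_0→∞ (oral tablet) = 788.9625 + 66.964 = 855.9265 ng/mL·hr
F = (AUC_ev/D_ev)/(AUC_iv/D_iv) = (855.9265/20)/(1890/20) = 42.796325/94.5 = 0.4529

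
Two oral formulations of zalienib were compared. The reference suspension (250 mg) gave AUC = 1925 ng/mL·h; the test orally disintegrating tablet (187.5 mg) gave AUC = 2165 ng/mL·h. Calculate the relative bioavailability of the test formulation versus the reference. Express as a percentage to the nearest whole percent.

F_rel = 150%

F_rel = (AUC_test/D_test) / (AUC_ref/D_ref)
      = (2165/187.5) / (1925/250)
      = 11.5467 / 7.7 = 1.4996 = 149.96%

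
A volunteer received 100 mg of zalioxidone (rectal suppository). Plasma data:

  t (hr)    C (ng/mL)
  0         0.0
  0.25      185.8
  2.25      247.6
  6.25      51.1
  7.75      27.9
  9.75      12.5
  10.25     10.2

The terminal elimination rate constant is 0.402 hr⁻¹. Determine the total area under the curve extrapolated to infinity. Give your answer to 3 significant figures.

Trapezoidal AUC_0→10.25:
  [0→0.25]: (0.0+185.8)/2 × 0.25 = 23.225
  [0.25→2.25]: (185.8+247.6)/2 × 2 = 433.4
  [2.25→6.25]: (247.6+51.1)/2 × 4 = 597.4
  [6.25→7.75]: (51.1+27.9)/2 × 1.5 = 59.25
  [7.75→9.75]: (27.9+12.5)/2 × 2 = 40.4
  [9.75→10.25]: (12.5+10.2)/2 × 0.5 = 5.675
  Sum = 1159.35 ng/mL·hr
Extrapolated tail: C_last / k_e = 10.2 / 0.402 = 25.373
AUC_0→∞ = 1159.35 + 25.373 = 1184.723 ng/mL·hr

AUC = 1180 ng/mL·hr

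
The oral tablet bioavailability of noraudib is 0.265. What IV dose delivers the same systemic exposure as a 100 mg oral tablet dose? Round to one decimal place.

Systemic exposure from an extravascular dose = F × D_ev, so the equivalent IV dose is F × D_ev.
D_iv = F × D_ev = 0.265 × 100 = 26.5 mg

D_iv = 26.5 mg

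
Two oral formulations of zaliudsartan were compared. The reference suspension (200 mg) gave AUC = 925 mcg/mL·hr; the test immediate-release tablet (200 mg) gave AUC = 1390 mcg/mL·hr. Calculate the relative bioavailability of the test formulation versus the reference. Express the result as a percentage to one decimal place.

F_rel = (AUC_test/D_test) / (AUC_ref/D_ref)
      = (1390/200) / (925/200)
      = 6.95 / 4.625 = 1.5027 = 150.27%

F_rel = 150.3%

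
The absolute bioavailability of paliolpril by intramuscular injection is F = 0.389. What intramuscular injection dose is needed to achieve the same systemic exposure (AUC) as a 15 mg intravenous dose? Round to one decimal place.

D_intramuscular = 38.6 mg

For equal systemic exposure: F × D_ev = D_iv
D_ev = D_iv / F = 15 / 0.389 = 38.5604 mg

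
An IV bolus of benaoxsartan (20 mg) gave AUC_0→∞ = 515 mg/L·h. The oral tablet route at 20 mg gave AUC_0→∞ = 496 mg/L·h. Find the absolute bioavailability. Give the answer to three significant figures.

F = 0.963

F = (AUC_ev / D_ev) / (AUC_iv / D_iv)
  = (496/20) / (515/20)
  = 24.8 / 25.75 = 0.9631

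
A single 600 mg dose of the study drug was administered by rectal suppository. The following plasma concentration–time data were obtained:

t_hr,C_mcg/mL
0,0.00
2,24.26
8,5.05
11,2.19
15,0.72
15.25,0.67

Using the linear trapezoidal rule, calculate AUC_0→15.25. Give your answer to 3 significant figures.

Trapezoidal AUC_0→15.25:
  [0→2]: (0.00+24.26)/2 × 2 = 24.26
  [2→8]: (24.26+5.05)/2 × 6 = 87.93
  [8→11]: (5.05+2.19)/2 × 3 = 10.86
  [11→15]: (2.19+0.72)/2 × 4 = 5.82
  [15→15.25]: (0.72+0.67)/2 × 0.25 = 0.17375
  Sum = 129.04375 mcg/mL·hr

AUC = 129 mcg/mL·hr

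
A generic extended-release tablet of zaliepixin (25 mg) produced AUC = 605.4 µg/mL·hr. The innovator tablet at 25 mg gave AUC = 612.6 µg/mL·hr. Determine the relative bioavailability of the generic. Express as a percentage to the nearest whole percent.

F_rel = 99%

F_rel = (AUC_test/D_test) / (AUC_ref/D_ref)
      = (605.4/25) / (612.6/25)
      = 24.216 / 24.504 = 0.9882 = 98.82%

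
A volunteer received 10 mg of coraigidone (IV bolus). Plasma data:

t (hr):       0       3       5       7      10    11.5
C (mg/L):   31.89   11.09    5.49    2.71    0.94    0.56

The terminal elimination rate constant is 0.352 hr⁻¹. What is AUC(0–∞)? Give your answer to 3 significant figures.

AUC = 97.4 mg/L·hr

Trapezoidal AUC_0→11.5:
  [0→3]: (31.89+11.09)/2 × 3 = 64.47
  [3→5]: (11.09+5.49)/2 × 2 = 16.58
  [5→7]: (5.49+2.71)/2 × 2 = 8.2
  [7→10]: (2.71+0.94)/2 × 3 = 5.475
  [10→11.5]: (0.94+0.56)/2 × 1.5 = 1.125
  Sum = 95.85 mg/L·hr
Extrapolated tail: C_last / k_e = 0.56 / 0.352 = 1.591
AUC_0→∞ = 95.85 + 1.591 = 97.441 mg/L·hr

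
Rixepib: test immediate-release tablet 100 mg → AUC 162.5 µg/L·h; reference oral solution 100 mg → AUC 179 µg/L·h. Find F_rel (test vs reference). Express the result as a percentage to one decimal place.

F_rel = 90.8%

F_rel = (AUC_test/D_test) / (AUC_ref/D_ref)
      = (162.5/100) / (179/100)
      = 1.625 / 1.79 = 0.9078 = 90.78%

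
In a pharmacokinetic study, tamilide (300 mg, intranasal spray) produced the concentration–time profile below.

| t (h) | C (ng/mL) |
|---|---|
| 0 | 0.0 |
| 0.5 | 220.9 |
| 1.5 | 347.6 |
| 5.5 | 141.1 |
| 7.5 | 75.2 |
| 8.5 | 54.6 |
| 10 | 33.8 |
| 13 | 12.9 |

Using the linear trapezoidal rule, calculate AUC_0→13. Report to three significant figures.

Trapezoidal AUC_0→13:
  [0→0.5]: (0.0+220.9)/2 × 0.5 = 55.225
  [0.5→1.5]: (220.9+347.6)/2 × 1 = 284.25
  [1.5→5.5]: (347.6+141.1)/2 × 4 = 977.4
  [5.5→7.5]: (141.1+75.2)/2 × 2 = 216.3
  [7.5→8.5]: (75.2+54.6)/2 × 1 = 64.9
  [8.5→10]: (54.6+33.8)/2 × 1.5 = 66.3
  [10→13]: (33.8+12.9)/2 × 3 = 70.05
  Sum = 1734.425 ng/mL·h

AUC = 1730 ng/mL·h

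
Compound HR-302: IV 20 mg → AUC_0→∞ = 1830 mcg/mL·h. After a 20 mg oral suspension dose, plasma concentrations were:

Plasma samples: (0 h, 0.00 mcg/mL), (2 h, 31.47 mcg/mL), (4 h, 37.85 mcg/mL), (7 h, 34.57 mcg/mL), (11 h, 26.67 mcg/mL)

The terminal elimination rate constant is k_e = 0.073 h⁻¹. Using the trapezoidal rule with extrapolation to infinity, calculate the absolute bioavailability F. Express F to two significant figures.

F = 0.38

Trapezoidal AUC_0→11 (oral suspension):
  [0→2]: (0.00+31.47)/2 × 2 = 31.47
  [2→4]: (31.47+37.85)/2 × 2 = 69.32
  [4→7]: (37.85+34.57)/2 × 3 = 108.63
  [7→11]: (34.57+26.67)/2 × 4 = 122.48
  Sum = 331.9 mcg/mL·h
Tail: C_last/k_e = 26.67/0.073 = 365.342
AUC_0→∞ (oral suspension) = 331.9 + 365.342 = 697.242 mcg/mL·h
F = (AUC_ev/D_ev)/(AUC_iv/D_iv) = (697.242/20)/(1830/20) = 34.8621/91.5 = 0.3810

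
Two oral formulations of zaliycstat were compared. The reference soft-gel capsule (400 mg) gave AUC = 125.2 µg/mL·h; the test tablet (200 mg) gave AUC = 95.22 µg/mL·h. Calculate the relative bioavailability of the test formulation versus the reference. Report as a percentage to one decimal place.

F_rel = 152.1%

F_rel = (AUC_test/D_test) / (AUC_ref/D_ref)
      = (95.22/200) / (125.2/400)
      = 0.4761 / 0.313 = 1.5211 = 152.11%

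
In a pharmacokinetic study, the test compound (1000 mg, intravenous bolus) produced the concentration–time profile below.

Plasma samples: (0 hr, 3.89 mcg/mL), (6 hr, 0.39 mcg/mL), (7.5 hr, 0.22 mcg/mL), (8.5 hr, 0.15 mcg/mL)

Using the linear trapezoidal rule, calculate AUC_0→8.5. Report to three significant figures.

Trapezoidal AUC_0→8.5:
  [0→6]: (3.89+0.39)/2 × 6 = 12.84
  [6→7.5]: (0.39+0.22)/2 × 1.5 = 0.4575
  [7.5→8.5]: (0.22+0.15)/2 × 1 = 0.185
  Sum = 13.4825 mcg/mL·hr

AUC = 13.5 mcg/mL·hr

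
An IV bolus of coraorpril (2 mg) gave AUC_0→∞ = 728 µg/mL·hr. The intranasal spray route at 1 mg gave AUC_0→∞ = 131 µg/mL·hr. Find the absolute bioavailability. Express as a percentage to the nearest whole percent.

F = (AUC_ev / D_ev) / (AUC_iv / D_iv)
  = (131/1) / (728/2)
  = 131 / 364 = 0.3599
  = 35.99%

F = 36%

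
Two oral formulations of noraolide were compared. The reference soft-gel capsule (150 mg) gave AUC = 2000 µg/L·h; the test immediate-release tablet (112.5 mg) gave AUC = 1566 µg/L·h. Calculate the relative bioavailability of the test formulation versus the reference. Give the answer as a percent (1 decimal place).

F_rel = (AUC_test/D_test) / (AUC_ref/D_ref)
      = (1566/112.5) / (2000/150)
      = 13.92 / 13.3333 = 1.0440 = 104.40%

F_rel = 104.4%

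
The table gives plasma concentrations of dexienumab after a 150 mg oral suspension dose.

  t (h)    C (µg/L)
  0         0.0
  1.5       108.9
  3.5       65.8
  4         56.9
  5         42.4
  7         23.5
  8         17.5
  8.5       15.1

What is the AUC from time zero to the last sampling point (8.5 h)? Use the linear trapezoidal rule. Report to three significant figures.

AUC = 431 µg/L·h

Trapezoidal AUC_0→8.5:
  [0→1.5]: (0.0+108.9)/2 × 1.5 = 81.675
  [1.5→3.5]: (108.9+65.8)/2 × 2 = 174.7
  [3.5→4]: (65.8+56.9)/2 × 0.5 = 30.675
  [4→5]: (56.9+42.4)/2 × 1 = 49.65
  [5→7]: (42.4+23.5)/2 × 2 = 65.9
  [7→8]: (23.5+17.5)/2 × 1 = 20.5
  [8→8.5]: (17.5+15.1)/2 × 0.5 = 8.15
  Sum = 431.25 µg/L·h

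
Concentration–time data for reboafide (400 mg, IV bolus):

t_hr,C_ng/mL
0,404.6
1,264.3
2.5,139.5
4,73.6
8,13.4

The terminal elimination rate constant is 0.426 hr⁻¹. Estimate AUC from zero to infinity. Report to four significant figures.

Trapezoidal AUC_0→8:
  [0→1]: (404.6+264.3)/2 × 1 = 334.45
  [1→2.5]: (264.3+139.5)/2 × 1.5 = 302.85
  [2.5→4]: (139.5+73.6)/2 × 1.5 = 159.825
  [4→8]: (73.6+13.4)/2 × 4 = 174.0
  Sum = 971.125 ng/mL·hr
Extrapolated tail: C_last / k_e = 13.4 / 0.426 = 31.455
AUC_0→∞ = 971.125 + 31.455 = 1002.58 ng/mL·hr

AUC = 1003 ng/mL·hr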